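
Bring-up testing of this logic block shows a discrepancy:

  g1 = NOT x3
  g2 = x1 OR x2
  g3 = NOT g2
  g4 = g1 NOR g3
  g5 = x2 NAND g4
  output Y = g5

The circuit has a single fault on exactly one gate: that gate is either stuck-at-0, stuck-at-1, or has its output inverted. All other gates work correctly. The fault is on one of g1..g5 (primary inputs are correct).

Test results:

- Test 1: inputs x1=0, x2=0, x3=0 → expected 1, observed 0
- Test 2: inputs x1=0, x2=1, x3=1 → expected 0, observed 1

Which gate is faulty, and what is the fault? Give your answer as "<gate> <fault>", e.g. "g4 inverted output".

Fault-free values for test 1 (x1=0, x2=0, x3=0): g1=1, g2=0, g3=1, g4=0, g5=1, giving Y=1. Observed 0.
Test 1: faults giving observed 0 are {g5 stuck-at-0, g5 inverted output}.
Test 2 (x1=0, x2=1, x3=1): fault-free g1=0, g2=1, g3=0, g4=1, g5=0 → 0; observed 1. Eliminates g5 stuck-at-0.
Only g5 inverted output is consistent with every test.

g5 inverted output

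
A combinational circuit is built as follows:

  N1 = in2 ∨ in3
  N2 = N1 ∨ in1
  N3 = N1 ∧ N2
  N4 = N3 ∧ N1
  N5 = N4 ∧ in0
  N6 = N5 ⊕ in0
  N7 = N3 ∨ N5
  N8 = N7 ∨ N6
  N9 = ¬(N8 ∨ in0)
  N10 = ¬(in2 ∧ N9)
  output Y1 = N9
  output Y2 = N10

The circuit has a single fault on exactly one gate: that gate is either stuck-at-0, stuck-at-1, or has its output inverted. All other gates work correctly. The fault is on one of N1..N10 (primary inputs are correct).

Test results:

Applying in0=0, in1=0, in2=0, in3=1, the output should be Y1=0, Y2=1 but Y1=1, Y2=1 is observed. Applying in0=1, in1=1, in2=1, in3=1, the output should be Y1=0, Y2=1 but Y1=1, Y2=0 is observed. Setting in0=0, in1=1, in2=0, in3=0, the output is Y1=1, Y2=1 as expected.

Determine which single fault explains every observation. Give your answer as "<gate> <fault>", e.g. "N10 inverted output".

Fault-free values for test 1 (in0=0, in1=0, in2=0, in3=1): N1=1, N2=1, N3=1, N4=1, N5=0, N6=0, N7=1, N8=1, N9=0, N10=1, giving Y1=0, Y2=1. Observed Y1=1, Y2=1.
Test 1: faults giving observed Y1=1, Y2=1 are {N1 stuck-at-0, N1 inverted output, N2 stuck-at-0, N2 inverted output, N3 stuck-at-0, N3 inverted output, N7 stuck-at-0, N7 inverted output, N8 stuck-at-0, N8 inverted output, N9 stuck-at-1, N9 inverted output}.
Test 2 (in0=1, in1=1, in2=1, in3=1): fault-free N1=1, N2=1, N3=1, N4=1, N5=1, N6=0, N7=1, N8=1, N9=0, N10=1 → Y1=0, Y2=1; observed Y1=1, Y2=0. Eliminates N1 stuck-at-0, N1 inverted output, N2 stuck-at-0, N2 inverted output, N3 stuck-at-0, N3 inverted output, N7 stuck-at-0, N7 inverted output, N8 stuck-at-0, N8 inverted output.
Test 3 (in0=0, in1=1, in2=0, in3=0): fault-free N1=0, N2=1, N3=0, N4=0, N5=0, N6=0, N7=0, N8=0, N9=1, N10=1 → Y1=1, Y2=1; observed Y1=1, Y2=1. Eliminates N9 inverted output.
Only N9 stuck-at-1 is consistent with every test.

N9 stuck-at-1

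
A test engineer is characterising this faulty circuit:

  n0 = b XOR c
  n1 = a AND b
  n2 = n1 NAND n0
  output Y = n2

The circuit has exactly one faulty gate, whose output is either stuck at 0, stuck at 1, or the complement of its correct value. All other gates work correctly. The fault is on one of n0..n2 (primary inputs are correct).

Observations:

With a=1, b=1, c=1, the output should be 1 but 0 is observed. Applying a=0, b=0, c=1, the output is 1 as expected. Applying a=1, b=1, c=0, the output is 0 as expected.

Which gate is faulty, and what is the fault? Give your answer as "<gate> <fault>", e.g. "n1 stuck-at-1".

n0 stuck-at-1

Fault-free values for test 1 (a=1, b=1, c=1): n0=0, n1=1, n2=1, giving Y=1. Observed 0.
Test 1: faults giving observed 0 are {n0 stuck-at-1, n0 inverted output, n2 stuck-at-0, n2 inverted output}.
Test 2 (a=0, b=0, c=1): fault-free n0=1, n1=0, n2=1 → 1; observed 1. Eliminates n2 stuck-at-0, n2 inverted output.
Test 3 (a=1, b=1, c=0): fault-free n0=1, n1=1, n2=0 → 0; observed 0. Eliminates n0 inverted output.
Only n0 stuck-at-1 is consistent with every test.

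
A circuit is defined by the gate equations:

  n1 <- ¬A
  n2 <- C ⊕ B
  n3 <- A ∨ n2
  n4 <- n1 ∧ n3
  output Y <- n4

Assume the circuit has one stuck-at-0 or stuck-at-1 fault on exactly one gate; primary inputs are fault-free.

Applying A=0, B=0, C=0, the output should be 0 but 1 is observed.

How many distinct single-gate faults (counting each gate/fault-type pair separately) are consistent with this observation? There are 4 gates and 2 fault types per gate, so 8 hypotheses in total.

3

Fault-free: n1=1, n2=0, n3=0, n4=0 → 0. Observed 1.
  n1 stuck-at-0: output 0 ✗
  n1 stuck-at-1: output 0 ✗
  n2 stuck-at-0: output 0 ✗
  n2 stuck-at-1: output 1 ✓
  n3 stuck-at-0: output 0 ✗
  n3 stuck-at-1: output 1 ✓
  n4 stuck-at-0: output 0 ✗
  n4 stuck-at-1: output 1 ✓
Consistent faults: {n2 stuck-at-1, n3 stuck-at-1, n4 stuck-at-1} — 3 in all.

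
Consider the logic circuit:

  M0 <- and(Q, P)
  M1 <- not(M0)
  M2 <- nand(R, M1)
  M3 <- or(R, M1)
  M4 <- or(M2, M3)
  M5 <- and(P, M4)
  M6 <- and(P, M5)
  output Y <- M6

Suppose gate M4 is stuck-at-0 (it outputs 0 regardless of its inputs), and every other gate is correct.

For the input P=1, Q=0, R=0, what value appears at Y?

0

Propagate with M4 forced: M0=0, M1=1, M2=1, M3=1, M4=0 [stuck-at-0], M5=0, M6=0.
So Y = 0. (Without the fault it would be 1.)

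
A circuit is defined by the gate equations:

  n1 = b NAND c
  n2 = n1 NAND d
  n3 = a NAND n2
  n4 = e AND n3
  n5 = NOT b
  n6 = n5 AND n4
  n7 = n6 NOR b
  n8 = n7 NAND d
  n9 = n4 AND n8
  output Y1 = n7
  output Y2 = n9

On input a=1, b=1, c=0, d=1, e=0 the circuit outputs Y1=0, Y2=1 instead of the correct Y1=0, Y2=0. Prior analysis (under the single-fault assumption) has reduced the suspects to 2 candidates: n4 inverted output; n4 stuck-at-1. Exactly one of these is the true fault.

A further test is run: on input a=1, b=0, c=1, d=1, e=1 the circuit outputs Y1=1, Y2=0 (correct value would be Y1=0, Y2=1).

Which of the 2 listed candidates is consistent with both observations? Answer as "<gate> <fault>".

n4 inverted output

Evaluate each candidate on input a=1, b=0, c=1, d=1, e=1:
  n4 inverted output: n1=1, n2=0, n3=1, n4=0 [inverted output], n5=1, n6=0, n7=1, n8=0, n9=0 → Y1=1, Y2=0 — matches
  n4 stuck-at-1: n1=1, n2=0, n3=1, n4=1 [stuck-at-1], n5=1, n6=1, n7=0, n8=1, n9=1 → Y1=0, Y2=1 — eliminated
Only n4 inverted output reproduces the observed Y1=1, Y2=0.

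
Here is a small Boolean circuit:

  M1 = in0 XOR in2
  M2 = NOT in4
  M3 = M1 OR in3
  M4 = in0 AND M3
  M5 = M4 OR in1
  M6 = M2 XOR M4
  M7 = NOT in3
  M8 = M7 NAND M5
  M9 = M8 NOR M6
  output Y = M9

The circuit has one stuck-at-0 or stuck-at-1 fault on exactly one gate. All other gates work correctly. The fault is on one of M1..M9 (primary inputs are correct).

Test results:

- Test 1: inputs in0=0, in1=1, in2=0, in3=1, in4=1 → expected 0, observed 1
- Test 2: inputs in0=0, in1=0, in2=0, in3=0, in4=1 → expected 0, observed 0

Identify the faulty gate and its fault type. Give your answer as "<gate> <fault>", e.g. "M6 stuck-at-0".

Fault-free values for test 1 (in0=0, in1=1, in2=0, in3=1, in4=1): M1=0, M2=0, M3=1, M4=0, M5=1, M6=0, M7=0, M8=1, M9=0, giving Y=0. Observed 1.
Test 1: faults giving observed 1 are {M7 stuck-at-1, M8 stuck-at-0, M9 stuck-at-1}.
Test 2 (in0=0, in1=0, in2=0, in3=0, in4=1): fault-free M1=0, M2=0, M3=0, M4=0, M5=0, M6=0, M7=1, M8=1, M9=0 → 0; observed 0. Eliminates M8 stuck-at-0, M9 stuck-at-1.
Only M7 stuck-at-1 is consistent with every test.

M7 stuck-at-1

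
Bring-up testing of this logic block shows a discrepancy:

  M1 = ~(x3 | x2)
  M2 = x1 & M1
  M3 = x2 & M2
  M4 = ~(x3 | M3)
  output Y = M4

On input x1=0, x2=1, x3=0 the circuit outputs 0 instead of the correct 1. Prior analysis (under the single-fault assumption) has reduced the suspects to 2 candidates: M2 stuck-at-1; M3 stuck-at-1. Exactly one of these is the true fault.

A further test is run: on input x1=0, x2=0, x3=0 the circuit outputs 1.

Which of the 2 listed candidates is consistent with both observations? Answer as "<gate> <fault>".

Evaluate each candidate on input x1=0, x2=0, x3=0:
  M2 stuck-at-1: M1=1, M2=1 [stuck-at-1], M3=0, M4=1 → 1 — matches
  M3 stuck-at-1: M1=1, M2=0, M3=1 [stuck-at-1], M4=0 → 0 — eliminated
Only M2 stuck-at-1 reproduces the observed 1.

M2 stuck-at-1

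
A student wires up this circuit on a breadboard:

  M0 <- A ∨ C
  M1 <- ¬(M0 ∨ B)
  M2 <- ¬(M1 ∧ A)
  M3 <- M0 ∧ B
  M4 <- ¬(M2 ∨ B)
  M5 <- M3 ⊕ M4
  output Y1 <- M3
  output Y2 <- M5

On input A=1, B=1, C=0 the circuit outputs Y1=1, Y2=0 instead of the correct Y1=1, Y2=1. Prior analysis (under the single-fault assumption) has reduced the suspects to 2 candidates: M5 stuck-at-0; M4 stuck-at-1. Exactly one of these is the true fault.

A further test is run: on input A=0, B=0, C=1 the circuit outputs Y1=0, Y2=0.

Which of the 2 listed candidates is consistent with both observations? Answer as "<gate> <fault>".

M5 stuck-at-0

Evaluate each candidate on input A=0, B=0, C=1:
  M5 stuck-at-0: M0=1, M1=0, M2=1, M3=0, M4=0, M5=0 [stuck-at-0] → Y1=0, Y2=0 — matches
  M4 stuck-at-1: M0=1, M1=0, M2=1, M3=0, M4=1 [stuck-at-1], M5=1 → Y1=0, Y2=1 — eliminated
Only M5 stuck-at-0 reproduces the observed Y1=0, Y2=0.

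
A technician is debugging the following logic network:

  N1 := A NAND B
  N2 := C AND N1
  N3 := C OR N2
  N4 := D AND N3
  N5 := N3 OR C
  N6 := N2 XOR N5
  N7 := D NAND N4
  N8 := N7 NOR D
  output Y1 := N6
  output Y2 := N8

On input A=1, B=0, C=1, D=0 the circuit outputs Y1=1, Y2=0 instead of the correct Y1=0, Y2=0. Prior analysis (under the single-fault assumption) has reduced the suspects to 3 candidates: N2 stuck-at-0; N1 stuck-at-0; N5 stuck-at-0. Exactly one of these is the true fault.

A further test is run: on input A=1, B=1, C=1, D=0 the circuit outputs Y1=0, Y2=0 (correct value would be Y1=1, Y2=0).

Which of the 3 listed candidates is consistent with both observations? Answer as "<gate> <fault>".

Evaluate each candidate on input A=1, B=1, C=1, D=0:
  N2 stuck-at-0: N1=0, N2=0 [stuck-at-0], N3=1, N4=0, N5=1, N6=1, N7=1, N8=0 → Y1=1, Y2=0 — eliminated
  N1 stuck-at-0: N1=0 [stuck-at-0], N2=0, N3=1, N4=0, N5=1, N6=1, N7=1, N8=0 → Y1=1, Y2=0 — eliminated
  N5 stuck-at-0: N1=0, N2=0, N3=1, N4=0, N5=0 [stuck-at-0], N6=0, N7=1, N8=0 → Y1=0, Y2=0 — matches
Only N5 stuck-at-0 reproduces the observed Y1=0, Y2=0.

N5 stuck-at-0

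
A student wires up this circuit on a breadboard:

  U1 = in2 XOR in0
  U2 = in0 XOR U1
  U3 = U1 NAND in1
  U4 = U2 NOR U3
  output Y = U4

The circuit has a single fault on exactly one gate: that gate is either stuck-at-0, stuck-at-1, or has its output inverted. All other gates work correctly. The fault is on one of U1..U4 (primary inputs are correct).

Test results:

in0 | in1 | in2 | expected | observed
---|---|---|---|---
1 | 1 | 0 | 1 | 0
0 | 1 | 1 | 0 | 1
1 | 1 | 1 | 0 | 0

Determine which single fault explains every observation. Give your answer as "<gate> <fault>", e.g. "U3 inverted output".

Fault-free values for test 1 (in0=1, in1=1, in2=0): U1=1, U2=0, U3=0, U4=1, giving Y=1. Observed 0.
Test 1: faults giving observed 0 are {U1 stuck-at-0, U1 inverted output, U2 stuck-at-1, U2 inverted output, U3 stuck-at-1, U3 inverted output, U4 stuck-at-0, U4 inverted output}.
Test 2 (in0=0, in1=1, in2=1): fault-free U1=1, U2=1, U3=0, U4=0 → 0; observed 1. Eliminates U1 stuck-at-0, U1 inverted output, U2 stuck-at-1, U3 stuck-at-1, U3 inverted output, U4 stuck-at-0.
Test 3 (in0=1, in1=1, in2=1): fault-free U1=0, U2=1, U3=1, U4=0 → 0; observed 0. Eliminates U4 inverted output.
Only U2 inverted output is consistent with every test.

U2 inverted output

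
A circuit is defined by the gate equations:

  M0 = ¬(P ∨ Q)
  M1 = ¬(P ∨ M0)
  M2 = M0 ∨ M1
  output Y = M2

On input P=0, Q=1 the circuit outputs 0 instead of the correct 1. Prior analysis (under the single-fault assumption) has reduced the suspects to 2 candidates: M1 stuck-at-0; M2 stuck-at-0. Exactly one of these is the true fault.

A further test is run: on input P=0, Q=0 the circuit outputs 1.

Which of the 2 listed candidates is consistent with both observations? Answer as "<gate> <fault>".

Evaluate each candidate on input P=0, Q=0:
  M1 stuck-at-0: M0=1, M1=0 [stuck-at-0], M2=1 → 1 — matches
  M2 stuck-at-0: M0=1, M1=0, M2=0 [stuck-at-0] → 0 — eliminated
Only M1 stuck-at-0 reproduces the observed 1.

M1 stuck-at-0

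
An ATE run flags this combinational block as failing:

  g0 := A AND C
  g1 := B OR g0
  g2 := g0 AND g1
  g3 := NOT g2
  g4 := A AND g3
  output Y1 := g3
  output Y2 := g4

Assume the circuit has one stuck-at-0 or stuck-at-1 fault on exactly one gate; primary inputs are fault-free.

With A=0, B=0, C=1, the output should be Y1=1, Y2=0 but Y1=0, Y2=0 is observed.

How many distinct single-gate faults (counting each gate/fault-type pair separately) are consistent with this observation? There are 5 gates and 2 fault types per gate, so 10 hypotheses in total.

Fault-free: g0=0, g1=0, g2=0, g3=1, g4=0 → Y1=1, Y2=0. Observed Y1=0, Y2=0.
  g0 stuck-at-0: output Y1=1, Y2=0 ✗
  g0 stuck-at-1: output Y1=0, Y2=0 ✓
  g1 stuck-at-0: output Y1=1, Y2=0 ✗
  g1 stuck-at-1: output Y1=1, Y2=0 ✗
  g2 stuck-at-0: output Y1=1, Y2=0 ✗
  g2 stuck-at-1: output Y1=0, Y2=0 ✓
  g3 stuck-at-0: output Y1=0, Y2=0 ✓
  g3 stuck-at-1: output Y1=1, Y2=0 ✗
  g4 stuck-at-0: output Y1=1, Y2=0 ✗
  g4 stuck-at-1: output Y1=1, Y2=1 ✗
Consistent faults: {g0 stuck-at-1, g2 stuck-at-1, g3 stuck-at-0} — 3 in all.

3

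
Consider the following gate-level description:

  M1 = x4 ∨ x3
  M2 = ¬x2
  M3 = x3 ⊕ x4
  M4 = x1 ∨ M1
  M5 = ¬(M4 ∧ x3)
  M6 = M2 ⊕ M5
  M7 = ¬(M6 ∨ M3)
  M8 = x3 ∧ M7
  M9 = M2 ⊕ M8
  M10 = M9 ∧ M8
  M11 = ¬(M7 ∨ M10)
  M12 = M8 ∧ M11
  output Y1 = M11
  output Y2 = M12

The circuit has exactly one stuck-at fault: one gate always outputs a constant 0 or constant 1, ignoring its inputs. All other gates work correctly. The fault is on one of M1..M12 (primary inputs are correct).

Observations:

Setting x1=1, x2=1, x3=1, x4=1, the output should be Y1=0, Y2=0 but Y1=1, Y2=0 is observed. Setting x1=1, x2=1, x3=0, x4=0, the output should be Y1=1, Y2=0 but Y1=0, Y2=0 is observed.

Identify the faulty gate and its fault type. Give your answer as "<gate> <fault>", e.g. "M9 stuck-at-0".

Fault-free values for test 1 (x1=1, x2=1, x3=1, x4=1): M1=1, M2=0, M3=0, M4=1, M5=0, M6=0, M7=1, M8=1, M9=1, M10=1, M11=0, M12=0, giving Y1=0, Y2=0. Observed Y1=1, Y2=0.
Test 1: faults giving observed Y1=1, Y2=0 are {M2 stuck-at-1, M3 stuck-at-1, M4 stuck-at-0, M5 stuck-at-1, M6 stuck-at-1, M7 stuck-at-0}.
Test 2 (x1=1, x2=1, x3=0, x4=0): fault-free M1=0, M2=0, M3=0, M4=1, M5=1, M6=1, M7=0, M8=0, M9=0, M10=0, M11=1, M12=0 → Y1=1, Y2=0; observed Y1=0, Y2=0. Eliminates M3 stuck-at-1, M4 stuck-at-0, M5 stuck-at-1, M6 stuck-at-1, M7 stuck-at-0.
Only M2 stuck-at-1 is consistent with every test.

M2 stuck-at-1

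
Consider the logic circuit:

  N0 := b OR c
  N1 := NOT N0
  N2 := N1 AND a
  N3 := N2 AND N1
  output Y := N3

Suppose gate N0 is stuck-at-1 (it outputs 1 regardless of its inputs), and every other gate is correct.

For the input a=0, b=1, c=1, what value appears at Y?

Propagate with N0 forced: N0=1 [stuck-at-1], N1=0, N2=0, N3=0.
So Y = 0. (Same as the fault-free value — the fault is masked on this input.)

0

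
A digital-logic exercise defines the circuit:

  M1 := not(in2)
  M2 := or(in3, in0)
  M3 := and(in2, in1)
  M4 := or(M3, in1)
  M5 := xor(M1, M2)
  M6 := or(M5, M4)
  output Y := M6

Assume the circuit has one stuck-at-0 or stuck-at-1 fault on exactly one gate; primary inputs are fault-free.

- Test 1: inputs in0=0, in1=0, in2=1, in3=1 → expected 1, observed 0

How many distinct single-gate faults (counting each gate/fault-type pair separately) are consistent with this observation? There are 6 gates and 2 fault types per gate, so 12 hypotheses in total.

4

Fault-free: M1=0, M2=1, M3=0, M4=0, M5=1, M6=1 → 1. Observed 0.
  M1 stuck-at-0: output 1 ✗
  M1 stuck-at-1: output 0 ✓
  M2 stuck-at-0: output 0 ✓
  M2 stuck-at-1: output 1 ✗
  M3 stuck-at-0: output 1 ✗
  M3 stuck-at-1: output 1 ✗
  M4 stuck-at-0: output 1 ✗
  M4 stuck-at-1: output 1 ✗
  M5 stuck-at-0: output 0 ✓
  M5 stuck-at-1: output 1 ✗
  M6 stuck-at-0: output 0 ✓
  M6 stuck-at-1: output 1 ✗
Consistent faults: {M1 stuck-at-1, M2 stuck-at-0, M5 stuck-at-0, M6 stuck-at-0} — 4 in all.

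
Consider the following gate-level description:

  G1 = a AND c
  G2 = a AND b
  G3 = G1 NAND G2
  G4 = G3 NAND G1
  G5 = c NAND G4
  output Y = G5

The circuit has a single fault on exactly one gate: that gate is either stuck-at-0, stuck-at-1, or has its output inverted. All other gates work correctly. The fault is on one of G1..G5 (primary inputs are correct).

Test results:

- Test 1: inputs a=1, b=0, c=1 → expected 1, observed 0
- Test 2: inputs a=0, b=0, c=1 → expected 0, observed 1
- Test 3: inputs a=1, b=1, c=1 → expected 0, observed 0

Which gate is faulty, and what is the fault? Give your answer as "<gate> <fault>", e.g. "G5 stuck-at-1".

Fault-free values for test 1 (a=1, b=0, c=1): G1=1, G2=0, G3=1, G4=0, G5=1, giving Y=1. Observed 0.
Test 1: faults giving observed 0 are {G1 stuck-at-0, G1 inverted output, G2 stuck-at-1, G2 inverted output, G3 stuck-at-0, G3 inverted output, G4 stuck-at-1, G4 inverted output, G5 stuck-at-0, G5 inverted output}.
Test 2 (a=0, b=0, c=1): fault-free G1=0, G2=0, G3=1, G4=1, G5=0 → 0; observed 1. Eliminates G1 stuck-at-0, G2 stuck-at-1, G2 inverted output, G3 stuck-at-0, G3 inverted output, G4 stuck-at-1, G5 stuck-at-0.
Test 3 (a=1, b=1, c=1): fault-free G1=1, G2=1, G3=0, G4=1, G5=0 → 0; observed 0. Eliminates G4 inverted output, G5 inverted output.
Only G1 inverted output is consistent with every test.

G1 inverted output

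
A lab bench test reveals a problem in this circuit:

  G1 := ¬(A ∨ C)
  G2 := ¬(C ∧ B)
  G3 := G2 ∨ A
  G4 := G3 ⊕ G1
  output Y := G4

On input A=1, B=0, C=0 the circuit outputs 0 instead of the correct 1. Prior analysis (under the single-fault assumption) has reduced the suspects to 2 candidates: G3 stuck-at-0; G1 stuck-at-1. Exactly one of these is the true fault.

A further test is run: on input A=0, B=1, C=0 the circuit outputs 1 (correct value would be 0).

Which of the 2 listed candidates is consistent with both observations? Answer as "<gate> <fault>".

G3 stuck-at-0

Evaluate each candidate on input A=0, B=1, C=0:
  G3 stuck-at-0: G1=1, G2=1, G3=0 [stuck-at-0], G4=1 → 1 — matches
  G1 stuck-at-1: G1=1 [stuck-at-1], G2=1, G3=1, G4=0 → 0 — eliminated
Only G3 stuck-at-0 reproduces the observed 1.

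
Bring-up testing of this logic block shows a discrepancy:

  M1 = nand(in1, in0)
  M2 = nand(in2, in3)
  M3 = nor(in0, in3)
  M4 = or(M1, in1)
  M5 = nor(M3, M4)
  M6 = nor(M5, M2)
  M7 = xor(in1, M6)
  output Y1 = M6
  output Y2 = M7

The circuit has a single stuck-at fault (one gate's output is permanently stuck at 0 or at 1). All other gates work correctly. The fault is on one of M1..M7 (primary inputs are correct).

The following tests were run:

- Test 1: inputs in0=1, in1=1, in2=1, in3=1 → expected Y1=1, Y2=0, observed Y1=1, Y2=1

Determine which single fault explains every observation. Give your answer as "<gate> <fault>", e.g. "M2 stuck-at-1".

Fault-free values for test 1 (in0=1, in1=1, in2=1, in3=1): M1=0, M2=0, M3=0, M4=1, M5=0, M6=1, M7=0, giving Y1=1, Y2=0. Observed Y1=1, Y2=1.
Test 1: faults giving observed Y1=1, Y2=1 are {M7 stuck-at-1}.
Only M7 stuck-at-1 is consistent with every test.

M7 stuck-at-1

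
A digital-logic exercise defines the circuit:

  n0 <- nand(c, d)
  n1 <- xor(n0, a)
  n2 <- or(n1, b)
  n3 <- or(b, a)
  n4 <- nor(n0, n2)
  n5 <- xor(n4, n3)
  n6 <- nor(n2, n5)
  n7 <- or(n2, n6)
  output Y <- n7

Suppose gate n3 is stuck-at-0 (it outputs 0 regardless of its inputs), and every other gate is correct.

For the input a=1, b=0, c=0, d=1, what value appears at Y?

Propagate with n3 forced: n0=1, n1=0, n2=0, n3=0 [stuck-at-0], n4=0, n5=0, n6=1, n7=1.
So Y = 1. (Without the fault it would be 0.)

1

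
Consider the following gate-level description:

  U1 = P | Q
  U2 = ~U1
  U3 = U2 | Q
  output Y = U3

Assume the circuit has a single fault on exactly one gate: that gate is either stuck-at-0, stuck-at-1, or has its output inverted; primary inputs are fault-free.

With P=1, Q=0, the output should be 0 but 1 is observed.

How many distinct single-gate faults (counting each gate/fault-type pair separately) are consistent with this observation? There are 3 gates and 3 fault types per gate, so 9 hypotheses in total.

6

Fault-free: U1=1, U2=0, U3=0 → 0. Observed 1.
  U1 stuck-at-0: output 1 ✓
  U1 stuck-at-1: output 0 ✗
  U1 inverted output: output 1 ✓
  U2 stuck-at-0: output 0 ✗
  U2 stuck-at-1: output 1 ✓
  U2 inverted output: output 1 ✓
  U3 stuck-at-0: output 0 ✗
  U3 stuck-at-1: output 1 ✓
  U3 inverted output: output 1 ✓
Consistent faults: {U1 stuck-at-0, U1 inverted output, U2 stuck-at-1, U2 inverted output, U3 stuck-at-1, U3 inverted output} — 6 in all.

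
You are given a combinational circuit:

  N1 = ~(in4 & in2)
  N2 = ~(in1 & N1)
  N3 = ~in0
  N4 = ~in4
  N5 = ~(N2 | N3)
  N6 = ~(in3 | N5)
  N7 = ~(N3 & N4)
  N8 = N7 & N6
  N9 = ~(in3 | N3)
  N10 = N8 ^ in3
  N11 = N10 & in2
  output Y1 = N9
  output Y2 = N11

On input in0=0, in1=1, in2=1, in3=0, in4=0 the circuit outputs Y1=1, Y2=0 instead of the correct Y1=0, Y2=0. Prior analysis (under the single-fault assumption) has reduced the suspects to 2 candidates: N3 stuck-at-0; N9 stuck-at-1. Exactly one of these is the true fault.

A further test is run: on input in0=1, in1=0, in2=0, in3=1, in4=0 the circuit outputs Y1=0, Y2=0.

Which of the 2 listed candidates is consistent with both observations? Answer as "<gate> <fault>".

N3 stuck-at-0

Evaluate each candidate on input in0=1, in1=0, in2=0, in3=1, in4=0:
  N3 stuck-at-0: N1=1, N2=1, N3=0 [stuck-at-0], N4=1, N5=0, N6=0, N7=1, N8=0, N9=0, N10=1, N11=0 → Y1=0, Y2=0 — matches
  N9 stuck-at-1: N1=1, N2=1, N3=0, N4=1, N5=0, N6=0, N7=1, N8=0, N9=1 [stuck-at-1], N10=1, N11=0 → Y1=1, Y2=0 — eliminated
Only N3 stuck-at-0 reproduces the observed Y1=0, Y2=0.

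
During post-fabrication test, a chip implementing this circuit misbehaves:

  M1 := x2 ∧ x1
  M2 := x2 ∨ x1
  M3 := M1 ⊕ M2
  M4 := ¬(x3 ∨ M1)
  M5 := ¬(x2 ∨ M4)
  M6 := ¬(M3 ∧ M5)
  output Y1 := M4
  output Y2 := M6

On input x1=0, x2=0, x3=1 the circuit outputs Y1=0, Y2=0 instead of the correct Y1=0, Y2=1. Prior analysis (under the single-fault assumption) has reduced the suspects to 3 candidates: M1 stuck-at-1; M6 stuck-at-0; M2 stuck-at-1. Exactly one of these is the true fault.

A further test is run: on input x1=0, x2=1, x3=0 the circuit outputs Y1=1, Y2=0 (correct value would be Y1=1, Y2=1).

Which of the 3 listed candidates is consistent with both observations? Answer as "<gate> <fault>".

M6 stuck-at-0

Evaluate each candidate on input x1=0, x2=1, x3=0:
  M1 stuck-at-1: M1=1 [stuck-at-1], M2=1, M3=0, M4=0, M5=0, M6=1 → Y1=0, Y2=1 — eliminated
  M6 stuck-at-0: M1=0, M2=1, M3=1, M4=1, M5=0, M6=0 [stuck-at-0] → Y1=1, Y2=0 — matches
  M2 stuck-at-1: M1=0, M2=1 [stuck-at-1], M3=1, M4=1, M5=0, M6=1 → Y1=1, Y2=1 — eliminated
Only M6 stuck-at-0 reproduces the observed Y1=1, Y2=0.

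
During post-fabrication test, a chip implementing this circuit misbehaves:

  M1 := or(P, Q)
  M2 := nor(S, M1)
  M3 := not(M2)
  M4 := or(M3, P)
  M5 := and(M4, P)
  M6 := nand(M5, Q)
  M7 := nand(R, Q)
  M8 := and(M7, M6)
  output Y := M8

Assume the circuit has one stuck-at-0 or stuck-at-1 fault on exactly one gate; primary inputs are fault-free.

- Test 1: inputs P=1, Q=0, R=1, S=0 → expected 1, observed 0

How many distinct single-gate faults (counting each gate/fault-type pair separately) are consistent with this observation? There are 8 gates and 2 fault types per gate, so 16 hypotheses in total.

3

Fault-free: M1=1, M2=0, M3=1, M4=1, M5=1, M6=1, M7=1, M8=1 → 1. Observed 0.
  M1: none of the 2 fault types match ✗
  M2: none of the 2 fault types match ✗
  M3: none of the 2 fault types match ✗
  M4: none of the 2 fault types match ✗
  M5: none of the 2 fault types match ✗
  M6: stuck-at-0 ✓; others ✗
  M7: stuck-at-0 ✓; others ✗
  M8: stuck-at-0 ✓; others ✗
Consistent faults: {M6 stuck-at-0, M7 stuck-at-0, M8 stuck-at-0} — 3 in all.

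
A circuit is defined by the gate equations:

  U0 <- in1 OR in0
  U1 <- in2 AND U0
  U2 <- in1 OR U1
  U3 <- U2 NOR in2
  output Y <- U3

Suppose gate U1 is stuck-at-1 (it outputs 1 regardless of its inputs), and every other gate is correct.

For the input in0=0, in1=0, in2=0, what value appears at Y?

0

Propagate with U1 forced: U0=0, U1=1 [stuck-at-1], U2=1, U3=0.
So Y = 0. (Without the fault it would be 1.)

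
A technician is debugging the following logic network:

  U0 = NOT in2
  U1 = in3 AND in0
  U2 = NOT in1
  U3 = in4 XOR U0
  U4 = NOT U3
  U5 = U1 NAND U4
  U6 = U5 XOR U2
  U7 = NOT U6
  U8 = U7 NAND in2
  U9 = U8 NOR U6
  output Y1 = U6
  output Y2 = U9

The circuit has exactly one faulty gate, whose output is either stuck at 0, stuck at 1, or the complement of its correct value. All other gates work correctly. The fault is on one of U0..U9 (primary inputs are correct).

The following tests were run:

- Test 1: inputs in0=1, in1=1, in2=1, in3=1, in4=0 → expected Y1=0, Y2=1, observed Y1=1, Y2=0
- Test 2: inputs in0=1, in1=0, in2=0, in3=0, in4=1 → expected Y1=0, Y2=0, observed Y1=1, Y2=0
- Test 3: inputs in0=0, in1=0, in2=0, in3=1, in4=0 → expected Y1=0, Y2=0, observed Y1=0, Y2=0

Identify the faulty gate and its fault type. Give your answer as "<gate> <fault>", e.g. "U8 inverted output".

U1 inverted output

Fault-free values for test 1 (in0=1, in1=1, in2=1, in3=1, in4=0): U0=0, U1=1, U2=0, U3=0, U4=1, U5=0, U6=0, U7=1, U8=0, U9=1, giving Y1=0, Y2=1. Observed Y1=1, Y2=0.
Test 1: faults giving observed Y1=1, Y2=0 are {U0 stuck-at-1, U0 inverted output, U1 stuck-at-0, U1 inverted output, U2 stuck-at-1, U2 inverted output, U3 stuck-at-1, U3 inverted output, U4 stuck-at-0, U4 inverted output, U5 stuck-at-1, U5 inverted output, U6 stuck-at-1, U6 inverted output}.
Test 2 (in0=1, in1=0, in2=0, in3=0, in4=1): fault-free U0=1, U1=0, U2=1, U3=0, U4=1, U5=1, U6=0, U7=1, U8=1, U9=0 → Y1=0, Y2=0; observed Y1=1, Y2=0. Eliminates U0 stuck-at-1, U0 inverted output, U1 stuck-at-0, U2 stuck-at-1, U3 stuck-at-1, U3 inverted output, U4 stuck-at-0, U4 inverted output, U5 stuck-at-1.
Test 3 (in0=0, in1=0, in2=0, in3=1, in4=0): fault-free U0=1, U1=0, U2=1, U3=1, U4=0, U5=1, U6=0, U7=1, U8=1, U9=0 → Y1=0, Y2=0; observed Y1=0, Y2=0. Eliminates U2 inverted output, U5 inverted output, U6 stuck-at-1, U6 inverted output.
Only U1 inverted output is consistent with every test.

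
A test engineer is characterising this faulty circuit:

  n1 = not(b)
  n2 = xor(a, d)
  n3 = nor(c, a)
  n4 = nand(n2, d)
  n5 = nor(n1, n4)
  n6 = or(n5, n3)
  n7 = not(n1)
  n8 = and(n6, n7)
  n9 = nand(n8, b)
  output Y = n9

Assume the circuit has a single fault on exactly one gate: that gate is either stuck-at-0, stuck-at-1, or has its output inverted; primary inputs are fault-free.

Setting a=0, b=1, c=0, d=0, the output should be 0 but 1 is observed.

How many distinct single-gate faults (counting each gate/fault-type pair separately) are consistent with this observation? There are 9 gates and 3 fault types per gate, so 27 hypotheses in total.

Fault-free: n1=0, n2=0, n3=1, n4=1, n5=0, n6=1, n7=1, n8=1, n9=0 → 0. Observed 1.
  n1: stuck-at-1, inverted output ✓; others ✗
  n2: none of the 3 fault types match ✗
  n3: stuck-at-0, inverted output ✓; others ✗
  n4: none of the 3 fault types match ✗
  n5: none of the 3 fault types match ✗
  n6: stuck-at-0, inverted output ✓; others ✗
  n7: stuck-at-0, inverted output ✓; others ✗
  n8: stuck-at-0, inverted output ✓; others ✗
  n9: stuck-at-1, inverted output ✓; others ✗
Consistent faults: {n1 stuck-at-1, n1 inverted output, n3 stuck-at-0, n3 inverted output, n6 stuck-at-0, n6 inverted output, n7 stuck-at-0, n7 inverted output, n8 stuck-at-0, n8 inverted output, n9 stuck-at-1, n9 inverted output} — 12 in all.

12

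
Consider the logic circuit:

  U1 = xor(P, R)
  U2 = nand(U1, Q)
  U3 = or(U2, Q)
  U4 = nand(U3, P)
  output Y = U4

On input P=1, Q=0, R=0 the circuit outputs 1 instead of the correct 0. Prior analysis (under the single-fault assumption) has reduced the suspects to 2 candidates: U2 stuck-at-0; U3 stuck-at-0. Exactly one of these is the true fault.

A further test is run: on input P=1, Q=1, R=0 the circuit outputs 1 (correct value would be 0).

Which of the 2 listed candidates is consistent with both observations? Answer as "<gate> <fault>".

Evaluate each candidate on input P=1, Q=1, R=0:
  U2 stuck-at-0: U1=1, U2=0 [stuck-at-0], U3=1, U4=0 → 0 — eliminated
  U3 stuck-at-0: U1=1, U2=0, U3=0 [stuck-at-0], U4=1 → 1 — matches
Only U3 stuck-at-0 reproduces the observed 1.

U3 stuck-at-0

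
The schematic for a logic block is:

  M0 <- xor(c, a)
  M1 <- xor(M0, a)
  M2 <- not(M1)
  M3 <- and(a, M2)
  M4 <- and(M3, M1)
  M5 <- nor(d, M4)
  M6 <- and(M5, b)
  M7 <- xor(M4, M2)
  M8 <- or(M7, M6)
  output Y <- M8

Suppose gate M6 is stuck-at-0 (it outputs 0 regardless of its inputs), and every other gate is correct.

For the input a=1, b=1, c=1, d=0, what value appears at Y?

0

Propagate with M6 forced: M0=0, M1=1, M2=0, M3=0, M4=0, M5=1, M6=0 [stuck-at-0], M7=0, M8=0.
So Y = 0. (Without the fault it would be 1.)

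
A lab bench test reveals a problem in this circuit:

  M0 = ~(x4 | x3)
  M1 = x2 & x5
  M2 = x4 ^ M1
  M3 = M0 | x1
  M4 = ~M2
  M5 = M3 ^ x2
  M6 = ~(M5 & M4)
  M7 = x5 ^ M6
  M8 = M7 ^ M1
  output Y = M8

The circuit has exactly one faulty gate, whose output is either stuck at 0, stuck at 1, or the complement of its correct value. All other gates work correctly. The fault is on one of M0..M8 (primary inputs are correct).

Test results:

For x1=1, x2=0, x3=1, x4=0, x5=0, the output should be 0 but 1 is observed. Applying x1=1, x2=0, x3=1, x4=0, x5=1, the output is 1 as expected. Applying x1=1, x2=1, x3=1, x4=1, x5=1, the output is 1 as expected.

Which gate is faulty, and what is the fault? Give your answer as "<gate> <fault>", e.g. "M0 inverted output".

Fault-free values for test 1 (x1=1, x2=0, x3=1, x4=0, x5=0): M0=0, M1=0, M2=0, M3=1, M4=1, M5=1, M6=0, M7=0, M8=0, giving Y=0. Observed 1.
Test 1: faults giving observed 1 are {M2 stuck-at-1, M2 inverted output, M3 stuck-at-0, M3 inverted output, M4 stuck-at-0, M4 inverted output, M5 stuck-at-0, M5 inverted output, M6 stuck-at-1, M6 inverted output, M7 stuck-at-1, M7 inverted output, M8 stuck-at-1, M8 inverted output}.
Test 2 (x1=1, x2=0, x3=1, x4=0, x5=1): fault-free M0=0, M1=0, M2=0, M3=1, M4=1, M5=1, M6=0, M7=1, M8=1 → 1; observed 1. Eliminates M2 stuck-at-1, M2 inverted output, M3 stuck-at-0, M3 inverted output, M4 stuck-at-0, M4 inverted output, M5 stuck-at-0, M5 inverted output, M6 stuck-at-1, M6 inverted output, M7 inverted output, M8 inverted output.
Test 3 (x1=1, x2=1, x3=1, x4=1, x5=1): fault-free M0=0, M1=1, M2=0, M3=1, M4=1, M5=0, M6=1, M7=0, M8=1 → 1; observed 1. Eliminates M7 stuck-at-1.
Only M8 stuck-at-1 is consistent with every test.

M8 stuck-at-1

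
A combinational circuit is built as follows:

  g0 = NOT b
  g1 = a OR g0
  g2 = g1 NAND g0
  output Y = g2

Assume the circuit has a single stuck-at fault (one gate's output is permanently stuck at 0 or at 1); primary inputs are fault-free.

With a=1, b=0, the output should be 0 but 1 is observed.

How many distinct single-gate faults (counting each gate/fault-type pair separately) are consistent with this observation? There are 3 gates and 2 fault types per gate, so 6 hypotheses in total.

3

Fault-free: g0=1, g1=1, g2=0 → 0. Observed 1.
  g0 stuck-at-0: output 1 ✓
  g0 stuck-at-1: output 0 ✗
  g1 stuck-at-0: output 1 ✓
  g1 stuck-at-1: output 0 ✗
  g2 stuck-at-0: output 0 ✗
  g2 stuck-at-1: output 1 ✓
Consistent faults: {g0 stuck-at-0, g1 stuck-at-0, g2 stuck-at-1} — 3 in all.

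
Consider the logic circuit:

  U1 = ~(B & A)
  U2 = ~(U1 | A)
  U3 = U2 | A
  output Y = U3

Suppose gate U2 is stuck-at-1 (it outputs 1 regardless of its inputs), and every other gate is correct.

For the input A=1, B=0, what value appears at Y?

1

Propagate with U2 forced: U1=1, U2=1 [stuck-at-1], U3=1.
So Y = 1. (Same as the fault-free value — the fault is masked on this input.)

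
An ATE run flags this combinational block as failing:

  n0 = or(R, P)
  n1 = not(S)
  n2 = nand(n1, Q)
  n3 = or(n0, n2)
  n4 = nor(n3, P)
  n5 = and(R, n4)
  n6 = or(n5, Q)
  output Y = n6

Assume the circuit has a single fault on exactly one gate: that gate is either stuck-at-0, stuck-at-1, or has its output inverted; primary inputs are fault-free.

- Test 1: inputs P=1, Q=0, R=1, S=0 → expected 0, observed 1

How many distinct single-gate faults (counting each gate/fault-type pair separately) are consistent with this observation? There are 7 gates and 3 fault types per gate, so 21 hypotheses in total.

6

Fault-free: n0=1, n1=1, n2=1, n3=1, n4=0, n5=0, n6=0 → 0. Observed 1.
  n0: none of the 3 fault types match ✗
  n1: none of the 3 fault types match ✗
  n2: none of the 3 fault types match ✗
  n3: none of the 3 fault types match ✗
  n4: stuck-at-1, inverted output ✓; others ✗
  n5: stuck-at-1, inverted output ✓; others ✗
  n6: stuck-at-1, inverted output ✓; others ✗
Consistent faults: {n4 stuck-at-1, n4 inverted output, n5 stuck-at-1, n5 inverted output, n6 stuck-at-1, n6 inverted output} — 6 in all.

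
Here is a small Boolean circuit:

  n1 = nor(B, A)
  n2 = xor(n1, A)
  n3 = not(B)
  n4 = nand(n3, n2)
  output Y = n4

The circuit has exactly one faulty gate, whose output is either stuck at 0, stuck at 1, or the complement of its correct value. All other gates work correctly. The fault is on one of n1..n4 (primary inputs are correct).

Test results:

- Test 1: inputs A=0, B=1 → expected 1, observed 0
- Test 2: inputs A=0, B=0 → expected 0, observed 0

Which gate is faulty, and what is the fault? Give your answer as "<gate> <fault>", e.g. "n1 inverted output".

n4 stuck-at-0

Fault-free values for test 1 (A=0, B=1): n1=0, n2=0, n3=0, n4=1, giving Y=1. Observed 0.
Test 1: faults giving observed 0 are {n4 stuck-at-0, n4 inverted output}.
Test 2 (A=0, B=0): fault-free n1=1, n2=1, n3=1, n4=0 → 0; observed 0. Eliminates n4 inverted output.
Only n4 stuck-at-0 is consistent with every test.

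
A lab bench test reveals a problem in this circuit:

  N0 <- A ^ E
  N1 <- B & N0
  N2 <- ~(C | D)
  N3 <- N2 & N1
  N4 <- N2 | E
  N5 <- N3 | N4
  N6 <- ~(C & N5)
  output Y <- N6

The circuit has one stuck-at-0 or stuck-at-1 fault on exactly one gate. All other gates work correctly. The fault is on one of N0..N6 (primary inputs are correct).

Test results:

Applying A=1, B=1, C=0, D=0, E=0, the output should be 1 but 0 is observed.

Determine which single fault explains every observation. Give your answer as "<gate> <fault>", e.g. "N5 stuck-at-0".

Fault-free values for test 1 (A=1, B=1, C=0, D=0, E=0): N0=1, N1=1, N2=1, N3=1, N4=1, N5=1, N6=1, giving Y=1. Observed 0.
Test 1: faults giving observed 0 are {N6 stuck-at-0}.
Only N6 stuck-at-0 is consistent with every test.

N6 stuck-at-0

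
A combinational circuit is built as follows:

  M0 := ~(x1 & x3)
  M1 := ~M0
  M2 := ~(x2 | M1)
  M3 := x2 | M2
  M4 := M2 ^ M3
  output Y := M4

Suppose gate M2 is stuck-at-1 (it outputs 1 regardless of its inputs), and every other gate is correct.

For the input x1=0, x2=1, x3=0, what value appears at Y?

0

Propagate with M2 forced: M0=1, M1=0, M2=1 [stuck-at-1], M3=1, M4=0.
So Y = 0. (Without the fault it would be 1.)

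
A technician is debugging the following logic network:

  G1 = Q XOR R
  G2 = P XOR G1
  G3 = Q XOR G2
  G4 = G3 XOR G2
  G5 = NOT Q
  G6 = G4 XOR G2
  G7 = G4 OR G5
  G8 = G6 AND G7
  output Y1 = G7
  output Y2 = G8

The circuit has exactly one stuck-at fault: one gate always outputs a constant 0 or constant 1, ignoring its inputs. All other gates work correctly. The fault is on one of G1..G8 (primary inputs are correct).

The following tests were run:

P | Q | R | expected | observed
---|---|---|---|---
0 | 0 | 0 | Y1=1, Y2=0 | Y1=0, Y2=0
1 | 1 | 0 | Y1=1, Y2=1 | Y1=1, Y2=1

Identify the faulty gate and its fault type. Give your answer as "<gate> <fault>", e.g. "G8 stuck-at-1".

Fault-free values for test 1 (P=0, Q=0, R=0): G1=0, G2=0, G3=0, G4=0, G5=1, G6=0, G7=1, G8=0, giving Y1=1, Y2=0. Observed Y1=0, Y2=0.
Test 1: faults giving observed Y1=0, Y2=0 are {G5 stuck-at-0, G7 stuck-at-0}.
Test 2 (P=1, Q=1, R=0): fault-free G1=1, G2=0, G3=1, G4=1, G5=0, G6=1, G7=1, G8=1 → Y1=1, Y2=1; observed Y1=1, Y2=1. Eliminates G7 stuck-at-0.
Only G5 stuck-at-0 is consistent with every test.

G5 stuck-at-0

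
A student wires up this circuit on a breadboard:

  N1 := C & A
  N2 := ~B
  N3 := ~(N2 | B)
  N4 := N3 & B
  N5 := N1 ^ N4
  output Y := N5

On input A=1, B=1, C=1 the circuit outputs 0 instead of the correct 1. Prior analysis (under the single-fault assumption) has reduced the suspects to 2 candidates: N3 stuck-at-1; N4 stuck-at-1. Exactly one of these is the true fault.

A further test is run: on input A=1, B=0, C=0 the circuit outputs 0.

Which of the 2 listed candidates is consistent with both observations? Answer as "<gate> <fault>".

Evaluate each candidate on input A=1, B=0, C=0:
  N3 stuck-at-1: N1=0, N2=1, N3=1 [stuck-at-1], N4=0, N5=0 → 0 — matches
  N4 stuck-at-1: N1=0, N2=1, N3=0, N4=1 [stuck-at-1], N5=1 → 1 — eliminated
Only N3 stuck-at-1 reproduces the observed 0.

N3 stuck-at-1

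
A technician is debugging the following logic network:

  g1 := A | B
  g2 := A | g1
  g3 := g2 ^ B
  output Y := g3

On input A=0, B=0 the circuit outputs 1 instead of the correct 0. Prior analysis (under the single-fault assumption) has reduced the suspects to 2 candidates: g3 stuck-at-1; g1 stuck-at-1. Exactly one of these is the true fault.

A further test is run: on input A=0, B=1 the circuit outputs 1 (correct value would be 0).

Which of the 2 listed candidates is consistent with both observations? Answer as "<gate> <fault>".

Evaluate each candidate on input A=0, B=1:
  g3 stuck-at-1: g1=1, g2=1, g3=1 [stuck-at-1] → 1 — matches
  g1 stuck-at-1: g1=1 [stuck-at-1], g2=1, g3=0 → 0 — eliminated
Only g3 stuck-at-1 reproduces the observed 1.

g3 stuck-at-1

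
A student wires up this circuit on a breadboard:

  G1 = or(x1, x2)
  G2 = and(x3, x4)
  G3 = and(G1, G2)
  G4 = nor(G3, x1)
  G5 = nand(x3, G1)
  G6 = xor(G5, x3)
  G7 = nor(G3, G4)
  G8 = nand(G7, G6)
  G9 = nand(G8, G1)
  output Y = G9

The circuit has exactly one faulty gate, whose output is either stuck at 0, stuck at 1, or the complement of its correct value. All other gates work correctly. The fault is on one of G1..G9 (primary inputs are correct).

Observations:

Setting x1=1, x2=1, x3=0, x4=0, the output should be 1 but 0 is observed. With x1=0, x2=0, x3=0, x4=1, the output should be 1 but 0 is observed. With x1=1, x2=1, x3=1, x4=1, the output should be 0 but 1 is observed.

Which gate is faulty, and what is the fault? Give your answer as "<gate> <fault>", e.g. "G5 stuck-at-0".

Fault-free values for test 1 (x1=1, x2=1, x3=0, x4=0): G1=1, G2=0, G3=0, G4=0, G5=1, G6=1, G7=1, G8=0, G9=1, giving Y=1. Observed 0.
Test 1: faults giving observed 0 are {G2 stuck-at-1, G2 inverted output, G3 stuck-at-1, G3 inverted output, G4 stuck-at-1, G4 inverted output, G5 stuck-at-0, G5 inverted output, G6 stuck-at-0, G6 inverted output, G7 stuck-at-0, G7 inverted output, G8 stuck-at-1, G8 inverted output, G9 stuck-at-0, G9 inverted output}.
Test 2 (x1=0, x2=0, x3=0, x4=1): fault-free G1=0, G2=0, G3=0, G4=1, G5=1, G6=1, G7=0, G8=1, G9=1 → 1; observed 0. Eliminates G2 stuck-at-1, G2 inverted output, G3 stuck-at-1, G3 inverted output, G4 stuck-at-1, G4 inverted output, G5 stuck-at-0, G5 inverted output, G6 stuck-at-0, G6 inverted output, G7 stuck-at-0, G7 inverted output, G8 stuck-at-1, G8 inverted output.
Test 3 (x1=1, x2=1, x3=1, x4=1): fault-free G1=1, G2=1, G3=1, G4=0, G5=0, G6=1, G7=0, G8=1, G9=0 → 0; observed 1. Eliminates G9 stuck-at-0.
Only G9 inverted output is consistent with every test.

G9 inverted output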